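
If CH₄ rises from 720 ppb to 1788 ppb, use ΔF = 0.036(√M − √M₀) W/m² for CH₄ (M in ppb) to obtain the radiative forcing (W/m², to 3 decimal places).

CH₄: 0.036 × (√1788 − √720) = 0.036 × (42.2847 − 26.8328) = 0.036 × 15.4519 = 0.5563 W/m².

ΔF = 0.556 W/m²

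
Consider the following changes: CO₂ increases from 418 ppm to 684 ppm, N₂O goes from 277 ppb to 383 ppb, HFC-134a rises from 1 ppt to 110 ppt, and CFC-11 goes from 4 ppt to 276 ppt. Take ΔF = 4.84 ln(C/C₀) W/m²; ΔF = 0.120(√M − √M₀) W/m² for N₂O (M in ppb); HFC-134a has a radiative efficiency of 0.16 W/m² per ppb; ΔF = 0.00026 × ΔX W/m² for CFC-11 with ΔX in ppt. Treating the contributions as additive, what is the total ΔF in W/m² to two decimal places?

CO₂: 4.84 × ln(684/418) = 4.84 × ln(1.63636) = 4.84 × 0.49247 = 2.3836 W/m².
N₂O: 0.120 × (√383 − √277) = 0.120 × (19.5704 − 16.6433) = 0.120 × 2.9271 = 0.3513 W/m².
HFC-134a: Δ = 110 − 1 = 109 ppt = 0.109 ppb; ΔF = 0.16 × 0.109 = 0.0174 W/m².
CFC-11: ΔF = 0.00026 × (276 − 4) = 0.00026 × 272 = 0.0707 W/m².
Total ΔF = 2.3836 + 0.3513 + 0.0174 + 0.0707 = 2.8230 W/m².

ΔF = 2.82 W/m²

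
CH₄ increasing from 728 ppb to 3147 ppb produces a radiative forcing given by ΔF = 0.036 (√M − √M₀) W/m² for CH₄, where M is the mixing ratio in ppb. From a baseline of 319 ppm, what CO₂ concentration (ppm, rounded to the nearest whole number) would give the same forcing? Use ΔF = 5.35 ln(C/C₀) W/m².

C ≈ 388 ppm

CH₄ forcing: 0.036 × (√3147 − √728) = 0.036 × (56.0981 − 26.9815) = 0.036 × 29.1166 = 1.04820 W/m².
Set 5.35 ln(C/319) = 1.04820: ln(C/319) = 1.04820/5.35 = 0.19593, so C = 319 × e^0.19593 = 319 × 1.21644 = 388.04 ppm.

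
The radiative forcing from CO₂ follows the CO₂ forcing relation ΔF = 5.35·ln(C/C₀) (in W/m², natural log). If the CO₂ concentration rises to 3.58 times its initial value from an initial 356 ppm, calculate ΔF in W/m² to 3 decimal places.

Because the forcing depends only on the ratio C/C₀, the initial concentration does not enter.
ΔF = 5.35 × ln(3.58) = 5.35 × 1.27536 = 6.8232 W/m².

ΔF = 6.823 W/m²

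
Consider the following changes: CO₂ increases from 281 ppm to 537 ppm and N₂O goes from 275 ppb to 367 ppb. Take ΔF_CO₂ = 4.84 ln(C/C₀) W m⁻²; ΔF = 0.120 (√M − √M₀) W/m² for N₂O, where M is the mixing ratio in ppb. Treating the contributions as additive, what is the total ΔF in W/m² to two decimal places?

ΔF = 3.44 W/m²

CO₂: 4.84 × ln(537/281) = 4.84 × ln(1.91103) = 4.84 × 0.64764 = 3.1346 W/m².
N₂O: 0.120 × (√367 − √275) = 0.120 × (19.1572 − 16.5831) = 0.120 × 2.5741 = 0.3089 W/m².
Total ΔF = 3.1346 + 0.3089 = 3.4435 W/m².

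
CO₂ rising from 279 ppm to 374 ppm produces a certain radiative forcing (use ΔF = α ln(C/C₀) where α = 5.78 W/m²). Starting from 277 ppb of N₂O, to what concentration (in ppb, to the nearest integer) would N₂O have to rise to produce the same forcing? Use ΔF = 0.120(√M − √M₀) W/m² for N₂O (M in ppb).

M ≈ 946 ppb

CO₂ forcing: 5.78 × ln(374/279) = 5.78 × 0.293044 = 1.69379 W/m².
Set 0.120(√M − √277) = 1.69379: √M = 1.69379/0.120 + √277 = 14.1149 + 16.6433 = 30.7582.
M = (30.7582)² = 946.07 ppb.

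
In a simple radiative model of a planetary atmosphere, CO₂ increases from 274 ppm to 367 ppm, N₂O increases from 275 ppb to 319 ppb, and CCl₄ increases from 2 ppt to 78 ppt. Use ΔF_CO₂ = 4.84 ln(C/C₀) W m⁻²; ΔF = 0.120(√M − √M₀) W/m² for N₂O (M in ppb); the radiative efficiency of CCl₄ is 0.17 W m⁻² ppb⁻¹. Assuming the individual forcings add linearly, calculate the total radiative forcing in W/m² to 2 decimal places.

CO₂: 4.84 × ln(367/274) = 4.84 × ln(1.33942) = 4.84 × 0.29224 = 1.4144 W/m².
N₂O: 0.120 × (√319 − √275) = 0.120 × (17.8606 − 16.5831) = 0.120 × 1.2775 = 0.1533 W/m².
CCl₄: Δ = 78 − 2 = 76 ppt = 0.076 ppb; ΔF = 0.17 × 0.076 = 0.0129 W/m².
Total ΔF = 1.4144 + 0.1533 + 0.0129 = 1.5806 W/m².

ΔF = 1.58 W/m²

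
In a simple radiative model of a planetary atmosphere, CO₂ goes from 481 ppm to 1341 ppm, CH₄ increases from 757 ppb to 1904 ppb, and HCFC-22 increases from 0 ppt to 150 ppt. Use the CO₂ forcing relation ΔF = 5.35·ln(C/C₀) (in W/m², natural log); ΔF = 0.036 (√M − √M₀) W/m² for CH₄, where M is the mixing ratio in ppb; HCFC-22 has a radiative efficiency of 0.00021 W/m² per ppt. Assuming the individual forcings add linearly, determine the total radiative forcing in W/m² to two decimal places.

ΔF = 6.10 W/m²

CO₂: 5.35 × ln(1341/481) = 5.35 × ln(2.78794) = 5.35 × 1.02530 = 5.4854 W/m².
CH₄: 0.036 × (√1904 − √757) = 0.036 × (43.6348 − 27.5136) = 0.036 × 16.1212 = 0.5804 W/m².
HCFC-22: ΔF = 0.00021 × (150 − 0) = 0.00021 × 150 = 0.0315 W/m².
Total ΔF = 5.4854 + 0.5804 + 0.0315 = 6.0973 W/m².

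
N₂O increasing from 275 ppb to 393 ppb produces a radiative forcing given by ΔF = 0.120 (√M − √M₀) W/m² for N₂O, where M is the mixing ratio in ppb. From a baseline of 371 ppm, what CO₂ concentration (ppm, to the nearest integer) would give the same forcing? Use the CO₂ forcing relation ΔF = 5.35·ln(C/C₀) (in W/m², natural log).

N₂O forcing: 0.120 × (√393 − √275) = 0.120 × (19.8242 − 16.5831) = 0.120 × 3.2411 = 0.38893 W/m².
Set 5.35 ln(C/371) = 0.38893: ln(C/371) = 0.38893/5.35 = 0.07270, so C = 371 × e^0.07270 = 371 × 1.07541 = 398.98 ppm.

C ≈ 399 ppm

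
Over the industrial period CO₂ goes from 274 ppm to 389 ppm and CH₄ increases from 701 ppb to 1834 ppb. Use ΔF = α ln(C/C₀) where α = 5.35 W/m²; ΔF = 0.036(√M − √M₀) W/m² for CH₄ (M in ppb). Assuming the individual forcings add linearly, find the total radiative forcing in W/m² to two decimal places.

CO₂: 5.35 × ln(389/274) = 5.35 × ln(1.41971) = 5.35 × 0.35045 = 1.8749 W/m².
CH₄: 0.036 × (√1834 − √701) = 0.036 × (42.8252 − 26.4764) = 0.036 × 16.3488 = 0.5886 W/m².
Total ΔF = 1.8749 + 0.5886 = 2.4635 W/m².

ΔF = 2.46 W/m²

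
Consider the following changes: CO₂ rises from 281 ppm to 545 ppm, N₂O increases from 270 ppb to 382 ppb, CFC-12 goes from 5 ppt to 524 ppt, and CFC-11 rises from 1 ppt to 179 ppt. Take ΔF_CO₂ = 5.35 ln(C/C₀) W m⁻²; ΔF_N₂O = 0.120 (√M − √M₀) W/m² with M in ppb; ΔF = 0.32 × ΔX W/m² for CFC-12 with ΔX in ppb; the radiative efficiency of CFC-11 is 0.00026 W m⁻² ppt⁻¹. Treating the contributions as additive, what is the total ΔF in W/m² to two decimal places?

CO₂: 5.35 × ln(545/281) = 5.35 × ln(1.93950) = 5.35 × 0.66243 = 3.5440 W/m².
N₂O: 0.120 × (√382 − √270) = 0.120 × (19.5448 − 16.4317) = 0.120 × 3.1131 = 0.3736 W/m².
CFC-12: Δ = 524 − 5 = 519 ppt = 0.519 ppb; ΔF = 0.32 × 0.519 = 0.1661 W/m².
CFC-11: ΔF = 0.00026 × (179 − 1) = 0.00026 × 178 = 0.0463 W/m².
Total ΔF = 3.5440 + 0.3736 + 0.1661 + 0.0463 = 4.1300 W/m².

ΔF = 4.13 W/m²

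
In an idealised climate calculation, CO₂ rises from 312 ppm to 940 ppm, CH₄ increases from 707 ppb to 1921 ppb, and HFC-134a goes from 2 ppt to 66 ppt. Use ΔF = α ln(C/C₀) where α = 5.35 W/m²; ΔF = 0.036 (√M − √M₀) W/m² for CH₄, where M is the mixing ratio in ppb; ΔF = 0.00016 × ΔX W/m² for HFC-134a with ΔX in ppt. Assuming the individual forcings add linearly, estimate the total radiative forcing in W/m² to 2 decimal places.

CO₂: 5.35 × ln(940/312) = 5.35 × ln(3.01282) = 5.35 × 1.10288 = 5.9004 W/m².
CH₄: 0.036 × (√1921 − √707) = 0.036 × (43.8292 − 26.5895) = 0.036 × 17.2397 = 0.6206 W/m².
HFC-134a: ΔF = 0.00016 × (66 − 2) = 0.00016 × 64 = 0.0102 W/m².
Total ΔF = 5.9004 + 0.6206 + 0.0102 = 6.5312 W/m².

ΔF = 6.53 W/m²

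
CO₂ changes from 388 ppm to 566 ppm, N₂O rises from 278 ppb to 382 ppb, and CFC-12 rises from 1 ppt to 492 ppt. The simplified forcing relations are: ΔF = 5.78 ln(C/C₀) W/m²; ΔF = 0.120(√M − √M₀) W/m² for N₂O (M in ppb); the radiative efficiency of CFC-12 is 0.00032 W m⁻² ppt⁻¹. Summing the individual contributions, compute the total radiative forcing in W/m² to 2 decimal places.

CO₂: 5.78 × ln(566/388) = 5.78 × ln(1.45876) = 5.78 × 0.37759 = 2.1825 W/m².
N₂O: 0.120 × (√382 − √278) = 0.120 × (19.5448 − 16.6733) = 0.120 × 2.8715 = 0.3446 W/m².
CFC-12: ΔF = 0.00032 × (492 − 1) = 0.00032 × 491 = 0.1571 W/m².
Total ΔF = 2.1825 + 0.3446 + 0.1571 = 2.6842 W/m².

ΔF = 2.68 W/m²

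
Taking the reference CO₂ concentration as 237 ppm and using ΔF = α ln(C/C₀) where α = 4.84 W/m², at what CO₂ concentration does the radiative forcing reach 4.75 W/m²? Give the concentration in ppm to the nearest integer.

C ≈ 632 ppm

Set 4.84 ln(C/237) = 4.75, so ln(C/237) = 4.75/4.84 = 0.98140.
Then C/237 = e^0.98140 = 2.66819, giving C = 237 × 2.66819 = 632.36 ppm.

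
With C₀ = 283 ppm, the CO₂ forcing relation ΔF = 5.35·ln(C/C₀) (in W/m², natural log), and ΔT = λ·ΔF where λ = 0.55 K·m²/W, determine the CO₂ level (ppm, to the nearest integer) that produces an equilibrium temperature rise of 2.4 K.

C ≈ 640 ppm

Required forcing: ΔF = ΔT/λ = 2.4/0.55 = 4.3636 W/m².
Then ln(C/283) = ΔF/5.35 = 4.3636/5.35 = 0.81563.
So C = 283 × e^0.81563 = 283 × 2.26060 = 639.75 ppm.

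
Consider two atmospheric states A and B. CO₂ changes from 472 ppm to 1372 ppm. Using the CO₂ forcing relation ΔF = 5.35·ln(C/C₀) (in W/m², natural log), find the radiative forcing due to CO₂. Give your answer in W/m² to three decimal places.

CO₂ absorption bands are partially saturated, so forcing scales with the logarithm of the concentration ratio.
CO₂: 5.35 × ln(1372/472) = 5.35 × ln(2.90678) = 5.35 × 1.06705 = 5.7087 W/m².

ΔF = 5.709 W/m²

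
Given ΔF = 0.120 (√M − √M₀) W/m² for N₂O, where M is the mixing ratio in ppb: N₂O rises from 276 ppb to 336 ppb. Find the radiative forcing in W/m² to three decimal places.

N₂O: 0.120 × (√336 − √276) = 0.120 × (18.3303 − 16.6132) = 0.120 × 1.7171 = 0.2061 W/m².

ΔF = 0.206 W/m²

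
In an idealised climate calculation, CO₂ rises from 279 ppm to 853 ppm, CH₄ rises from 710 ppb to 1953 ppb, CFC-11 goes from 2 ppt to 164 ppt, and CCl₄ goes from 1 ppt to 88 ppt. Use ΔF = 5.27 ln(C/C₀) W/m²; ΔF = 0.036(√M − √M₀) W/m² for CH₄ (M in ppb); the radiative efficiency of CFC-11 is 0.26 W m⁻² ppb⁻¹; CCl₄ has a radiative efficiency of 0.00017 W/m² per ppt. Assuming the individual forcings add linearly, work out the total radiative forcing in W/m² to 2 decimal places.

ΔF = 6.58 W/m²

CO₂: 5.27 × ln(853/279) = 5.27 × ln(3.05735) = 5.27 × 1.11755 = 5.8895 W/m².
CH₄: 0.036 × (√1953 − √710) = 0.036 × (44.1928 − 26.6458) = 0.036 × 17.5470 = 0.6317 W/m².
CFC-11: Δ = 164 − 2 = 162 ppt = 0.162 ppb; ΔF = 0.26 × 0.162 = 0.0421 W/m².
CCl₄: ΔF = 0.00017 × (88 − 1) = 0.00017 × 87 = 0.0148 W/m².
Total ΔF = 5.8895 + 0.6317 + 0.0421 + 0.0148 = 6.5781 W/m².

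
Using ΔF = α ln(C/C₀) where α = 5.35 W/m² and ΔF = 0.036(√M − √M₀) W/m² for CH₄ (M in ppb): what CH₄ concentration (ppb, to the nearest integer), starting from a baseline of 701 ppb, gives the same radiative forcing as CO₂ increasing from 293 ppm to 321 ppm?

CO₂ forcing: 5.35 × ln(321/293) = 5.35 × 0.091269 = 0.48829 W/m².
Set 0.036(√M − √701) = 0.48829: √M = 0.48829/0.036 + √701 = 13.5636 + 26.4764 = 40.0400.
M = (40.0400)² = 1603.20 ppb.

M ≈ 1603 ppb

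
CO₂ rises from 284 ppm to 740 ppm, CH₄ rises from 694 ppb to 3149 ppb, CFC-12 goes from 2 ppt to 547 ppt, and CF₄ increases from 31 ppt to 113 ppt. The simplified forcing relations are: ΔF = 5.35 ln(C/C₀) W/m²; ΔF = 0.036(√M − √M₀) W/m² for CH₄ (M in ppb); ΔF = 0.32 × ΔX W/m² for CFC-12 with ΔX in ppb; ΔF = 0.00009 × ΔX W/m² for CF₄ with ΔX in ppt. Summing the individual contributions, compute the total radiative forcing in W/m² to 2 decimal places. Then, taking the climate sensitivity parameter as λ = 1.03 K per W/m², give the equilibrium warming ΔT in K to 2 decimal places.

CO₂: 5.35 × ln(740/284) = 5.35 × ln(2.60563) = 5.35 × 0.95767 = 5.1235 W/m².
CH₄: 0.036 × (√3149 − √694) = 0.036 × (56.1160 − 26.3439) = 0.036 × 29.7721 = 1.0718 W/m².
CFC-12: Δ = 547 − 2 = 545 ppt = 0.545 ppb; ΔF = 0.32 × 0.545 = 0.1744 W/m².
CF₄: ΔF = 0.00009 × (113 − 31) = 0.00009 × 82 = 0.0074 W/m².
Total ΔF = 5.1235 + 1.0718 + 0.1744 + 0.0074 = 6.3771 W/m².
ΔT = λ ΔF = 1.03 × 6.38 = 6.5714 K.

ΔF = 6.38 W/m²; ΔT = 6.57 K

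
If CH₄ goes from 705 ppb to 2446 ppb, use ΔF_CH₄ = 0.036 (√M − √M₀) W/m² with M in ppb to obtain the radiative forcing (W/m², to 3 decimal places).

CH₄: 0.036 × (√2446 − √705) = 0.036 × (49.4571 − 26.5518) = 0.036 × 22.9053 = 0.8246 W/m².

ΔF = 0.825 W/m²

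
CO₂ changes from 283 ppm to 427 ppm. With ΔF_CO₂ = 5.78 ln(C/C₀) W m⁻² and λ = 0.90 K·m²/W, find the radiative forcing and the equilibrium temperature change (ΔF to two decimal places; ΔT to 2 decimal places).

CO₂: 5.78 × ln(427/283) = 5.78 × ln(1.50883) = 5.78 × 0.41133 = 2.3775 W/m².
ΔT = λ ΔF = 0.90 × 2.38 = 2.1420 K.

ΔF = 2.38 W/m²; ΔT = 2.14 K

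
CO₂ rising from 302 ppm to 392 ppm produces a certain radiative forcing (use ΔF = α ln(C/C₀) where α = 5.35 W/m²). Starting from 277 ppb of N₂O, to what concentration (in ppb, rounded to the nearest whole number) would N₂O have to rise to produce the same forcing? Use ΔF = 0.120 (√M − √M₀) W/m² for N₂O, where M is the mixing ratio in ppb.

CO₂ forcing: 5.35 × ln(392/302) = 5.35 × 0.260835 = 1.39547 W/m².
Set 0.120(√M − √277) = 1.39547: √M = 1.39547/0.120 + √277 = 11.6289 + 16.6433 = 28.2722.
M = (28.2722)² = 799.32 ppb.

M ≈ 799 ppb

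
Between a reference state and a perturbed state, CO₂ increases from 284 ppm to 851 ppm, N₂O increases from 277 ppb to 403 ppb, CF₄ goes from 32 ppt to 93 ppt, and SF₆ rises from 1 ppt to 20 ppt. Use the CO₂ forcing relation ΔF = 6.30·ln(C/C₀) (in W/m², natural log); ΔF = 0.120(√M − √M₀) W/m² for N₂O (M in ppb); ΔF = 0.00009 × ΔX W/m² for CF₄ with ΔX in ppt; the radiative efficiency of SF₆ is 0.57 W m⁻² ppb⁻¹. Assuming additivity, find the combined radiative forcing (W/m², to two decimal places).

CO₂: 6.30 × ln(851/284) = 6.30 × ln(2.99648) = 6.30 × 1.09744 = 6.9139 W/m².
N₂O: 0.120 × (√403 − √277) = 0.120 × (20.0749 − 16.6433) = 0.120 × 3.4316 = 0.4118 W/m².
CF₄: ΔF = 0.00009 × (93 − 32) = 0.00009 × 61 = 0.0055 W/m².
SF₆: Δ = 20 − 1 = 19 ppt = 0.019 ppb; ΔF = 0.57 × 0.019 = 0.0108 W/m².
Total ΔF = 6.9139 + 0.4118 + 0.0055 + 0.0108 = 7.3420 W/m².

ΔF = 7.34 W/m²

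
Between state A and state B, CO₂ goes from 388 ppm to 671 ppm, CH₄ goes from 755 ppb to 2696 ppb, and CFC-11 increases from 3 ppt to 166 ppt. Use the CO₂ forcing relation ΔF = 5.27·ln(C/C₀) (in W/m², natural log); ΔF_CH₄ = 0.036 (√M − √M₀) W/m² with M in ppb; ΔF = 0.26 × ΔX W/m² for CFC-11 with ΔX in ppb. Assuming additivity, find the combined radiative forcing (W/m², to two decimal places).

CO₂: 5.27 × ln(671/388) = 5.27 × ln(1.72938) = 5.27 × 0.54776 = 2.8867 W/m².
CH₄: 0.036 × (√2696 − √755) = 0.036 × (51.9230 − 27.4773) = 0.036 × 24.4457 = 0.8800 W/m².
CFC-11: Δ = 166 − 3 = 163 ppt = 0.163 ppb; ΔF = 0.26 × 0.163 = 0.0424 W/m².
Total ΔF = 2.8867 + 0.8800 + 0.0424 = 3.8091 W/m².

ΔF = 3.81 W/m²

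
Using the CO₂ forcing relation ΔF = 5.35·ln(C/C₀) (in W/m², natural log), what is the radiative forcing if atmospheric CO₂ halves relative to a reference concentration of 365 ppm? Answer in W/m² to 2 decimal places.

ΔF = -3.71 W/m²

Because the forcing depends only on the ratio C/C₀, the initial concentration does not enter.
ΔF = 5.35 × ln(0.5) = 5.35 × -0.69315 = -3.7084 W/m².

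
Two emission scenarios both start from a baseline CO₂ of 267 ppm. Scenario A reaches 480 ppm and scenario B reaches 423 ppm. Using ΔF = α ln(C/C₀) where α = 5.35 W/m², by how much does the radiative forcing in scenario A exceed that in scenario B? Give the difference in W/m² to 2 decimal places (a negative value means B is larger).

ΔF_A = 5.35 ln(480/267) = 5.35 × 0.58654 = 3.1380 W/m².
ΔF_B = 5.35 ln(423/267) = 5.35 × 0.46012 = 2.4616 W/m².
Difference: 3.1380 − 2.4616 = 0.6764 W/m².

ΔF_A − ΔF_B = 0.68 W/m²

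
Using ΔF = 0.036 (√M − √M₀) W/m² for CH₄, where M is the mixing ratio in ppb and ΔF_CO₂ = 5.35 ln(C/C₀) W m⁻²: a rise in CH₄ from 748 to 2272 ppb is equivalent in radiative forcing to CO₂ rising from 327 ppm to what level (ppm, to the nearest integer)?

C ≈ 375 ppm

CH₄ forcing: 0.036 × (√2272 − √748) = 0.036 × (47.6655 − 27.3496) = 0.036 × 20.3159 = 0.73137 W/m².
Set 5.35 ln(C/327) = 0.73137: ln(C/327) = 0.73137/5.35 = 0.13670, so C = 327 × e^0.13670 = 327 × 1.14648 = 374.90 ppm.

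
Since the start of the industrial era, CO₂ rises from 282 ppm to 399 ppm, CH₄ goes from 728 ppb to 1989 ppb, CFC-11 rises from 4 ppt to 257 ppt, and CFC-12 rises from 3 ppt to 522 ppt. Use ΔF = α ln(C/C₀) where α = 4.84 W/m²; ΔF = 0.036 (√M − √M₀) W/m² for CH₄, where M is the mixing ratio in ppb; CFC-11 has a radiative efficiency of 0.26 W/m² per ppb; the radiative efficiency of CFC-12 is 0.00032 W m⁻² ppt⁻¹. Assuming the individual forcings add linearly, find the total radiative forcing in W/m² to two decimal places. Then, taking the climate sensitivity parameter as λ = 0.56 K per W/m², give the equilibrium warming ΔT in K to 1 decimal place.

ΔF = 2.55 W/m²; ΔT = 1.4 K

CO₂: 4.84 × ln(399/282) = 4.84 × ln(1.41489) = 4.84 × 0.34705 = 1.6797 W/m².
CH₄: 0.036 × (√1989 − √728) = 0.036 × (44.5982 − 26.9815) = 0.036 × 17.6167 = 0.6342 W/m².
CFC-11: Δ = 257 − 4 = 253 ppt = 0.253 ppb; ΔF = 0.26 × 0.253 = 0.0658 W/m².
CFC-12: ΔF = 0.00032 × (522 − 3) = 0.00032 × 519 = 0.1661 W/m².
Total ΔF = 1.6797 + 0.6342 + 0.0658 + 0.1661 = 2.5458 W/m².
ΔT = λ ΔF = 0.56 × 2.55 = 1.4280 K.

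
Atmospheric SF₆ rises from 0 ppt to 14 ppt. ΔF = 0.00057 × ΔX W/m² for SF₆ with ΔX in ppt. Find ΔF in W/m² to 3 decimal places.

ΔF = 0.008 W/m²

SF₆: ΔF = 0.00057 × (14 − 0) = 0.00057 × 14 = 0.0080 W/m².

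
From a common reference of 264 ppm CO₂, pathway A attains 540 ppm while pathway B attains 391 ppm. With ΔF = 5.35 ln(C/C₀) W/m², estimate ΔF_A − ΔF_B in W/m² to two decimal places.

ΔF_A − ΔF_B = 1.73 W/m²

ΔF_A = 5.35 ln(540/264) = 5.35 × 0.71562 = 3.8286 W/m².
ΔF_B = 5.35 ln(391/264) = 5.35 × 0.39276 = 2.1013 W/m².
Difference: 3.8286 − 2.1013 = 1.7273 W/m².
(Equivalently, ΔF_A − ΔF_B = 5.35 ln(540/391) = 5.35 × 0.32286 = 1.7273 W/m².)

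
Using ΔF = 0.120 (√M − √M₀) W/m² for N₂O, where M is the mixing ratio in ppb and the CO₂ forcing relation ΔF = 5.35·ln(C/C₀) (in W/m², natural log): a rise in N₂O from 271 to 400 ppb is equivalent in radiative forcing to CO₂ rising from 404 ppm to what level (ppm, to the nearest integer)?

C ≈ 437 ppm

N₂O forcing: 0.120 × (√400 − √271) = 0.120 × (20.0000 − 16.4621) = 0.120 × 3.5379 = 0.42455 W/m².
Set 5.35 ln(C/404) = 0.42455: ln(C/404) = 0.42455/5.35 = 0.07936, so C = 404 × e^0.07936 = 404 × 1.08259 = 437.37 ppm.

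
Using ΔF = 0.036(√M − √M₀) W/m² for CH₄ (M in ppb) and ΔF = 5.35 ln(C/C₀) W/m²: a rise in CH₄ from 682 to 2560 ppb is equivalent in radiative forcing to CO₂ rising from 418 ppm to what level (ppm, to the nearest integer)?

C ≈ 493 ppm

CH₄ forcing: 0.036 × (√2560 − √682) = 0.036 × (50.5964 − 26.1151) = 0.036 × 24.4813 = 0.88133 W/m².
Set 5.35 ln(C/418) = 0.88133: ln(C/418) = 0.88133/5.35 = 0.16473, so C = 418 × e^0.16473 = 418 × 1.17907 = 492.85 ppm.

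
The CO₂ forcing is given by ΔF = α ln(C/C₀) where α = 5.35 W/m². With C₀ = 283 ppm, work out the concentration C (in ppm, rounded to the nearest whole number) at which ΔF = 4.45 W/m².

Set 5.35 ln(C/283) = 4.45, so ln(C/283) = 4.45/5.35 = 0.83178.
Then C/283 = e^0.83178 = 2.29740, giving C = 283 × 2.29740 = 650.16 ppm.

C ≈ 650 ppm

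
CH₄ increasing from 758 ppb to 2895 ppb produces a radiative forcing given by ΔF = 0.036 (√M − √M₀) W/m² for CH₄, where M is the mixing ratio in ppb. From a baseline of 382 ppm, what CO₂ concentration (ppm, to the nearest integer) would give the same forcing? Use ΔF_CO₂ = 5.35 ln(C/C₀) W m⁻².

C ≈ 456 ppm

CH₄ forcing: 0.036 × (√2895 − √758) = 0.036 × (53.8052 − 27.5318) = 0.036 × 26.2734 = 0.94584 W/m².
Set 5.35 ln(C/382) = 0.94584: ln(C/382) = 0.94584/5.35 = 0.17679, so C = 382 × e^0.17679 = 382 × 1.19338 = 455.87 ppm.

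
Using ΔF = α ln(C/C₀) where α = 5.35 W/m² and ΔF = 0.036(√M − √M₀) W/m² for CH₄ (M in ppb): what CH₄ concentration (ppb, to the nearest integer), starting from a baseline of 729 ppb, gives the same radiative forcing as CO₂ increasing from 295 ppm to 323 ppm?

CO₂ forcing: 5.35 × ln(323/295) = 5.35 × 0.090677 = 0.48512 W/m².
Set 0.036(√M − √729) = 0.48512: √M = 0.48512/0.036 + √729 = 13.4756 + 27.0000 = 40.4756.
M = (40.4756)² = 1638.27 ppb.

M ≈ 1638 ppb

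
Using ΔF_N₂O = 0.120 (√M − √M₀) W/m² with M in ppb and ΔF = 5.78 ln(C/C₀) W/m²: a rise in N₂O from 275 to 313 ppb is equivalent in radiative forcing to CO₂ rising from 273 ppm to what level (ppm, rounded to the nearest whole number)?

C ≈ 279 ppm

N₂O forcing: 0.120 × (√313 − √275) = 0.120 × (17.6918 − 16.5831) = 0.120 × 1.1087 = 0.13304 W/m².
Set 5.78 ln(C/273) = 0.13304: ln(C/273) = 0.13304/5.78 = 0.02302, so C = 273 × e^0.02302 = 273 × 1.02329 = 279.36 ppm.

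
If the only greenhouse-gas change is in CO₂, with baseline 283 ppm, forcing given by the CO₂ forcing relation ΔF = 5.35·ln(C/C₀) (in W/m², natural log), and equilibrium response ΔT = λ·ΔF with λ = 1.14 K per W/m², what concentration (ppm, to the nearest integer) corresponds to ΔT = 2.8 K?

C ≈ 448 ppm

Required forcing: ΔF = ΔT/λ = 2.8/1.14 = 2.4561 W/m².
Then ln(C/283) = ΔF/5.35 = 2.4561/5.35 = 0.45908.
So C = 283 × e^0.45908 = 283 × 1.58262 = 447.88 ppm.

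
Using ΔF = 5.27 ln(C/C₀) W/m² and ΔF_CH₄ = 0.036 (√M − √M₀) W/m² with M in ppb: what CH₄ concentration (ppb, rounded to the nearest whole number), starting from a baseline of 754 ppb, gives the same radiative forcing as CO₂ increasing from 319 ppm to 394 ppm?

M ≈ 3407 ppb

CO₂ forcing: 5.27 × ln(394/319) = 5.27 × 0.211160 = 1.11281 W/m².
Set 0.036(√M − √754) = 1.11281: √M = 1.11281/0.036 + √754 = 30.9114 + 27.4591 = 58.3705.
M = (58.3705)² = 3407.12 ppb.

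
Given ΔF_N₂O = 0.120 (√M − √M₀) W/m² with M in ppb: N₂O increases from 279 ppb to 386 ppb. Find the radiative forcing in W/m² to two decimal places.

N₂O: 0.120 × (√386 − √279) = 0.120 × (19.6469 − 16.7033) = 0.120 × 2.9436 = 0.3532 W/m².

ΔF = 0.35 W/m²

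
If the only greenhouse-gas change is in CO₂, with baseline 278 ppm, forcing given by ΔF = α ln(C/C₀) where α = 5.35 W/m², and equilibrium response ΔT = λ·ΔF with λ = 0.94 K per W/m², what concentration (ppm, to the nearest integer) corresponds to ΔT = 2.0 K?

C ≈ 414 ppm

Required forcing: ΔF = ΔT/λ = 2.0/0.94 = 2.1277 W/m².
Then ln(C/278) = ΔF/5.35 = 2.1277/5.35 = 0.39770.
So C = 278 × e^0.39770 = 278 × 1.48840 = 413.78 ppm.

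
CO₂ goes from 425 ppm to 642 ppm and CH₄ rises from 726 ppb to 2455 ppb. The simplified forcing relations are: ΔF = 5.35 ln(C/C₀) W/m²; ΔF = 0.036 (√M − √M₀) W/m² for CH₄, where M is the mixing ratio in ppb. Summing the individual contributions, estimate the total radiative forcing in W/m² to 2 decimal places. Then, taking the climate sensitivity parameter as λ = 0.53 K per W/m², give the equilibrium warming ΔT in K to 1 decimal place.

ΔF = 3.02 W/m²; ΔT = 1.6 K

CO₂: 5.35 × ln(642/425) = 5.35 × ln(1.51059) = 5.35 × 0.41250 = 2.2069 W/m².
CH₄: 0.036 × (√2455 − √726) = 0.036 × (49.5480 − 26.9444) = 0.036 × 22.6036 = 0.8137 W/m².
Total ΔF = 2.2069 + 0.8137 = 3.0206 W/m².
ΔT = λ ΔF = 0.53 × 3.02 = 1.6006 K.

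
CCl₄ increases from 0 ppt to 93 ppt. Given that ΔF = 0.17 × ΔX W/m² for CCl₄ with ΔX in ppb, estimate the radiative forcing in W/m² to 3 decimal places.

CCl₄: Δ = 93 − 0 = 93 ppt = 0.093 ppb; ΔF = 0.17 × 0.093 = 0.0158 W/m².

ΔF = 0.016 W/m²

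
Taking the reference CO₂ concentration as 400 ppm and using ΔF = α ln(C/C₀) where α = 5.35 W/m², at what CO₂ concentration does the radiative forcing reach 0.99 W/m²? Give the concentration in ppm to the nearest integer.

C ≈ 481 ppm

Set 5.35 ln(C/400) = 0.99, so ln(C/400) = 0.99/5.35 = 0.18505.
Then C/400 = e^0.18505 = 1.20328, giving C = 400 × 1.20328 = 481.31 ppm.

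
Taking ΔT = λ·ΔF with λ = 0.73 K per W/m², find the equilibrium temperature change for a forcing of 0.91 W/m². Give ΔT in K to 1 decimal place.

ΔT = λ ΔF = 0.73 × 0.91 = 0.6643 K.

ΔT = 0.7 K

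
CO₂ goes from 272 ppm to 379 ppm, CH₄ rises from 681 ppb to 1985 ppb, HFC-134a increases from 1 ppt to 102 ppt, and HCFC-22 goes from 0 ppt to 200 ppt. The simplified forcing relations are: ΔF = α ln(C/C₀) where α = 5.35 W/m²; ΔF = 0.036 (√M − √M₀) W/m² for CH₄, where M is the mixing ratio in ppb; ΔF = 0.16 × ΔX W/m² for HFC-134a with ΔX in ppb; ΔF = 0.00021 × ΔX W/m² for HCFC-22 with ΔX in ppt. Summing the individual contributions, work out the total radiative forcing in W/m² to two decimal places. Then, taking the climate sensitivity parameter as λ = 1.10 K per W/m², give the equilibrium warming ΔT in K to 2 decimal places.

CO₂: 5.35 × ln(379/272) = 5.35 × ln(1.39338) = 5.35 × 0.33173 = 1.7748 W/m².
CH₄: 0.036 × (√1985 − √681) = 0.036 × (44.5533 − 26.0960) = 0.036 × 18.4573 = 0.6645 W/m².
HFC-134a: Δ = 102 − 1 = 101 ppt = 0.101 ppb; ΔF = 0.16 × 0.101 = 0.0162 W/m².
HCFC-22: ΔF = 0.00021 × (200 − 0) = 0.00021 × 200 = 0.0420 W/m².
Total ΔF = 1.7748 + 0.6645 + 0.0162 + 0.0420 = 2.4975 W/m².
ΔT = λ ΔF = 1.10 × 2.50 = 2.7500 K.

ΔF = 2.50 W/m²; ΔT = 2.75 K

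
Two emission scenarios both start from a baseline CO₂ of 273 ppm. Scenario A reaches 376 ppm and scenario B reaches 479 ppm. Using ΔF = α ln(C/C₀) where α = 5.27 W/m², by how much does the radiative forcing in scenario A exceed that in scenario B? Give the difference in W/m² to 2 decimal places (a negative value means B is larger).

ΔF_A − ΔF_B = -1.28 W/m²

ΔF_A = 5.27 ln(376/273) = 5.27 × 0.32012 = 1.6870 W/m².
ΔF_B = 5.27 ln(479/273) = 5.27 × 0.56223 = 2.9630 W/m².
Difference: 1.6870 − 2.9630 = -1.2760 W/m².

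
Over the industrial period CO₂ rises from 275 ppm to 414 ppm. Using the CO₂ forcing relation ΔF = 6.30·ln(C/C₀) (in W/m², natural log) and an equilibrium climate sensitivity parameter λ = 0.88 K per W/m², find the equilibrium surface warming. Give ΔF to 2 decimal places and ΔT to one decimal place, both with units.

CO₂: 6.30 × ln(414/275) = 6.30 × ln(1.50545) = 6.30 × 0.40909 = 2.5773 W/m².
ΔT = λ ΔF = 0.88 × 2.58 = 2.2704 K.

ΔF = 2.58 W/m²; ΔT = 2.3 K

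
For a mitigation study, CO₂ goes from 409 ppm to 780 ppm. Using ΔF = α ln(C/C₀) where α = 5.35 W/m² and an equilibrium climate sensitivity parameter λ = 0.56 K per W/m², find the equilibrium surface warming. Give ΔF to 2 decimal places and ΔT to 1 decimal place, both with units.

ΔF = 3.45 W/m²; ΔT = 1.9 K

CO₂: 5.35 × ln(780/409) = 5.35 × ln(1.90709) = 5.35 × 0.64558 = 3.4539 W/m².
ΔT = λ ΔF = 0.56 × 3.45 = 1.9320 K.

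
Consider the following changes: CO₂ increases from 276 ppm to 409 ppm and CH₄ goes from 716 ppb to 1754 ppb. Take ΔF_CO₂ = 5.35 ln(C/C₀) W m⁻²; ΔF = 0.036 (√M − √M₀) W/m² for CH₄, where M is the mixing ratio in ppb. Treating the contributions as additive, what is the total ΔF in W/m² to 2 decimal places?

CO₂: 5.35 × ln(409/276) = 5.35 × ln(1.48188) = 5.35 × 0.39331 = 2.1042 W/m².
CH₄: 0.036 × (√1754 − √716) = 0.036 × (41.8808 − 26.7582) = 0.036 × 15.1226 = 0.5444 W/m².
Total ΔF = 2.1042 + 0.5444 = 2.6486 W/m².

ΔF = 2.65 W/m²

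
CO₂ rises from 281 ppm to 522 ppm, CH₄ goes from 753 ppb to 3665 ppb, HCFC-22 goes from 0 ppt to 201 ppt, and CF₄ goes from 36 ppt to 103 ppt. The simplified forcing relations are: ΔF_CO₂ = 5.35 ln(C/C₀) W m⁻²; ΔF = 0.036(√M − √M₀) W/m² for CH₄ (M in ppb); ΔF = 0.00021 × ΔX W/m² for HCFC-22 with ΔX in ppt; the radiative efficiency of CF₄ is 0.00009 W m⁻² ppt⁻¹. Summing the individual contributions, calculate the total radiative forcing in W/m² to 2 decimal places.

ΔF = 4.55 W/m²

CO₂: 5.35 × ln(522/281) = 5.35 × ln(1.85765) = 5.35 × 0.61931 = 3.3133 W/m².
CH₄: 0.036 × (√3665 − √753) = 0.036 × (60.5392 − 27.4408) = 0.036 × 33.0984 = 1.1915 W/m².
HCFC-22: ΔF = 0.00021 × (201 − 0) = 0.00021 × 201 = 0.0422 W/m².
CF₄: ΔF = 0.00009 × (103 − 36) = 0.00009 × 67 = 0.0060 W/m².
Total ΔF = 3.3133 + 1.1915 + 0.0422 + 0.0060 = 4.5530 W/m².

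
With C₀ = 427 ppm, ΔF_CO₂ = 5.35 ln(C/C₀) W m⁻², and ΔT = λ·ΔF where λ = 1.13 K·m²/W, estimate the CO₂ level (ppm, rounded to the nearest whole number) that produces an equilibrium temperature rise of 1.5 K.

Required forcing: ΔF = ΔT/λ = 1.5/1.13 = 1.3274 W/m².
Then ln(C/427) = ΔF/5.35 = 1.3274/5.35 = 0.24811.
So C = 427 × e^0.24811 = 427 × 1.28160 = 547.24 ppm.

C ≈ 547 ppm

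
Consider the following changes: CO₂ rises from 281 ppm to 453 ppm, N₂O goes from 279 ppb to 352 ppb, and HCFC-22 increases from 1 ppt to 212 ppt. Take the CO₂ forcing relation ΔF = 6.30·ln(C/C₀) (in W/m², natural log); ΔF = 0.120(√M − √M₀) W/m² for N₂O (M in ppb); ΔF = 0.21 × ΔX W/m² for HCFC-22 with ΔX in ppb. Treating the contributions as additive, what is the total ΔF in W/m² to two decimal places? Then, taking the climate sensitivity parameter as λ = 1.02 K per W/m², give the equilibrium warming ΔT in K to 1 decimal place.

CO₂: 6.30 × ln(453/281) = 6.30 × ln(1.61210) = 6.30 × 0.47754 = 3.0085 W/m².
N₂O: 0.120 × (√352 − √279) = 0.120 × (18.7617 − 16.7033) = 0.120 × 2.0584 = 0.2470 W/m².
HCFC-22: Δ = 212 − 1 = 211 ppt = 0.211 ppb; ΔF = 0.21 × 0.211 = 0.0443 W/m².
Total ΔF = 3.0085 + 0.2470 + 0.0443 = 3.2998 W/m².
ΔT = λ ΔF = 1.02 × 3.30 = 3.3660 K.

ΔF = 3.30 W/m²; ΔT = 3.4 K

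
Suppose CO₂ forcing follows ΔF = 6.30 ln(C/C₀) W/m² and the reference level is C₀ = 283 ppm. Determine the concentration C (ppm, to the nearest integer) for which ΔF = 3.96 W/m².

Set 6.30 ln(C/283) = 3.96, so ln(C/283) = 3.96/6.30 = 0.62857.
Then C/283 = e^0.62857 = 1.87493, giving C = 283 × 1.87493 = 530.61 ppm.

C ≈ 531 ppm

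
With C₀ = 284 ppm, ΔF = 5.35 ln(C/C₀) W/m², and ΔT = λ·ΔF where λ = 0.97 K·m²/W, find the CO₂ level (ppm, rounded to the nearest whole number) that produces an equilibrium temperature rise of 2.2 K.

Required forcing: ΔF = ΔT/λ = 2.2/0.97 = 2.2680 W/m².
Then ln(C/284) = ΔF/5.35 = 2.2680/5.35 = 0.42393.
So C = 284 × e^0.42393 = 284 × 1.52795 = 433.94 ppm.

C ≈ 434 ppm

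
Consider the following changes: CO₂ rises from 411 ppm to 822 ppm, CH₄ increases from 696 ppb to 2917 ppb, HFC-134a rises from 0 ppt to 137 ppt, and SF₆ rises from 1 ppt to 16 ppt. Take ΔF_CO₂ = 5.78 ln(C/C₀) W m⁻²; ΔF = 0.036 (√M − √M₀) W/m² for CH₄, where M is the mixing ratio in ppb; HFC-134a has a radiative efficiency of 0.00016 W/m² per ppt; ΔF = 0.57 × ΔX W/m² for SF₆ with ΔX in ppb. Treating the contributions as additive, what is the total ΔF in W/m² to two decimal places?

CO₂: 5.78 × ln(822/411) = 5.78 × ln(2.00000) = 5.78 × 0.69315 = 4.0064 W/m².
CH₄: 0.036 × (√2917 − √696) = 0.036 × (54.0093 − 26.3818) = 0.036 × 27.6275 = 0.9946 W/m².
HFC-134a: ΔF = 0.00016 × (137 − 0) = 0.00016 × 137 = 0.0219 W/m².
SF₆: Δ = 16 − 1 = 15 ppt = 0.015 ppb; ΔF = 0.57 × 0.015 = 0.0086 W/m².
Total ΔF = 4.0064 + 0.9946 + 0.0219 + 0.0086 = 5.0315 W/m².

ΔF = 5.03 W/m²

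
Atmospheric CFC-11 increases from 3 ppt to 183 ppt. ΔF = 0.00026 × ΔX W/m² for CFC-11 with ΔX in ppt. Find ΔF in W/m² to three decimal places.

CFC-11: ΔF = 0.00026 × (183 − 3) = 0.00026 × 180 = 0.0468 W/m².

ΔF = 0.047 W/m²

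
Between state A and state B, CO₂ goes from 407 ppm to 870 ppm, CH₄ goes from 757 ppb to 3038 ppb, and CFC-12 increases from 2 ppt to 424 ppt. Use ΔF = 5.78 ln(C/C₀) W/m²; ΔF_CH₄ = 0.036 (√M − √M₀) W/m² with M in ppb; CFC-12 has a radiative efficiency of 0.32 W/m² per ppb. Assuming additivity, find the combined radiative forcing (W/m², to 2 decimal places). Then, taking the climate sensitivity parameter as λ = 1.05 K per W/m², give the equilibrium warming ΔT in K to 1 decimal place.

ΔF = 5.52 W/m²; ΔT = 5.8 K

CO₂: 5.78 × ln(870/407) = 5.78 × ln(2.13759) = 5.78 × 0.75968 = 4.3910 W/m².
CH₄: 0.036 × (√3038 − √757) = 0.036 × (55.1181 − 27.5136) = 0.036 × 27.6045 = 0.9938 W/m².
CFC-12: Δ = 424 − 2 = 422 ppt = 0.422 ppb; ΔF = 0.32 × 0.422 = 0.1350 W/m².
Total ΔF = 4.3910 + 0.9938 + 0.1350 = 5.5198 W/m².
ΔT = λ ΔF = 1.05 × 5.52 = 5.7960 K.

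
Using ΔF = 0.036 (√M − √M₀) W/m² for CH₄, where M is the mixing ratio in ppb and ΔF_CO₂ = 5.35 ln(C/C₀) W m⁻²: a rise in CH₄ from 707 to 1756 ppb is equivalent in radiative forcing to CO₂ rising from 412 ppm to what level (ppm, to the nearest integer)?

CH₄ forcing: 0.036 × (√1756 − √707) = 0.036 × (41.9047 − 26.5895) = 0.036 × 15.3152 = 0.55135 W/m².
Set 5.35 ln(C/412) = 0.55135: ln(C/412) = 0.55135/5.35 = 0.10306, so C = 412 × e^0.10306 = 412 × 1.10856 = 456.73 ppm.

C ≈ 457 ppm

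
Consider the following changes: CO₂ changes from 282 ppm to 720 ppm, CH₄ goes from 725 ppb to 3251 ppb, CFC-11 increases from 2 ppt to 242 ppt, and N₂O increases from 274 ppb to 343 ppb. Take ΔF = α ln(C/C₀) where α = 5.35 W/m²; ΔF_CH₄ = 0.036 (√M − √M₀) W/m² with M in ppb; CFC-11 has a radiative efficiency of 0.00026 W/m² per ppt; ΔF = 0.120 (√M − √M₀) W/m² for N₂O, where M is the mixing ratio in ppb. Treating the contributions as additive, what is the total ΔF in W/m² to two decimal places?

CO₂: 5.35 × ln(720/282) = 5.35 × ln(2.55319) = 5.35 × 0.93734 = 5.0148 W/m².
CH₄: 0.036 × (√3251 − √725) = 0.036 × (57.0175 − 26.9258) = 0.036 × 30.0917 = 1.0833 W/m².
CFC-11: ΔF = 0.00026 × (242 − 2) = 0.00026 × 240 = 0.0624 W/m².
N₂O: 0.120 × (√343 − √274) = 0.120 × (18.5203 − 16.5529) = 0.120 × 1.9674 = 0.2361 W/m².
Total ΔF = 5.0148 + 1.0833 + 0.0624 + 0.2361 = 6.3966 W/m².

ΔF = 6.40 W/m²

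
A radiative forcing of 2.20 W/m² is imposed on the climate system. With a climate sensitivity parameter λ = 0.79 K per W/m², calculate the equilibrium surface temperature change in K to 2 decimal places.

ΔT = λ ΔF = 0.79 × 2.20 = 1.7380 K.

ΔT = 1.74 K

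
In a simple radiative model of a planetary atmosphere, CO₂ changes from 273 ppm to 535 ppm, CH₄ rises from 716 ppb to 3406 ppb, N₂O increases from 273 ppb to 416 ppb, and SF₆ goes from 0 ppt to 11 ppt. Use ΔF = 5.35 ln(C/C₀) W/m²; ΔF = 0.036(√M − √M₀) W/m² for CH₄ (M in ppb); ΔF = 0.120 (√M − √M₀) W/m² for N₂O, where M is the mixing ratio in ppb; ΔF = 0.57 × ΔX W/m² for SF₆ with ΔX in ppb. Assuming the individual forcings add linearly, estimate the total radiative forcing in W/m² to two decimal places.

ΔF = 5.21 W/m²

CO₂: 5.35 × ln(535/273) = 5.35 × ln(1.95971) = 5.35 × 0.67280 = 3.5995 W/m².
CH₄: 0.036 × (√3406 − √716) = 0.036 × (58.3609 − 26.7582) = 0.036 × 31.6027 = 1.1377 W/m².
N₂O: 0.120 × (√416 − √273) = 0.120 × (20.3961 − 16.5227) = 0.120 × 3.8734 = 0.4648 W/m².
SF₆: Δ = 11 − 0 = 11 ppt = 0.011 ppb; ΔF = 0.57 × 0.011 = 0.0063 W/m².
Total ΔF = 3.5995 + 1.1377 + 0.4648 + 0.0063 = 5.2083 W/m².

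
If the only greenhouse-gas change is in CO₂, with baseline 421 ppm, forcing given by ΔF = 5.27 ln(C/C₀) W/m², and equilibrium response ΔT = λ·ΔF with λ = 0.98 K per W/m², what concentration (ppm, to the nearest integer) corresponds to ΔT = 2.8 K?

C ≈ 724 ppm

Required forcing: ΔF = ΔT/λ = 2.8/0.98 = 2.8571 W/m².
Then ln(C/421) = ΔF/5.27 = 2.8571/5.27 = 0.54214.
So C = 421 × e^0.54214 = 421 × 1.71968 = 723.99 ppm.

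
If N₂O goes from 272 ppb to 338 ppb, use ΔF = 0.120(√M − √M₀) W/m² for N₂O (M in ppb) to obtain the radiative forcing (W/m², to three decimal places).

N₂O: 0.120 × (√338 − √272) = 0.120 × (18.3848 − 16.4924) = 0.120 × 1.8924 = 0.2271 W/m².

ΔF = 0.227 W/m²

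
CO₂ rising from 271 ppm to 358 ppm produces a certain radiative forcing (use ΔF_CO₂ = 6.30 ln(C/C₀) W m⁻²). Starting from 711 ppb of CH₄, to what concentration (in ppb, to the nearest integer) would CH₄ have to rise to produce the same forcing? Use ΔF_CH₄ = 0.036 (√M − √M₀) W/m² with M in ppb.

CO₂ forcing: 6.30 × ln(358/271) = 6.30 × 0.278414 = 1.75401 W/m².
Set 0.036(√M − √711) = 1.75401: √M = 1.75401/0.036 + √711 = 48.7225 + 26.6646 = 75.3871.
M = (75.3871)² = 5683.21 ppb.

M ≈ 5683 ppb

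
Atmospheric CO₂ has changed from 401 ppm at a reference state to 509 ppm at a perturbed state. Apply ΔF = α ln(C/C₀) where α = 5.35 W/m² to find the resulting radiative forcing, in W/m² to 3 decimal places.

CO₂: 5.35 × ln(509/401) = 5.35 × ln(1.26933) = 5.35 × 0.23849 = 1.2759 W/m².

ΔF = 1.276 W/m²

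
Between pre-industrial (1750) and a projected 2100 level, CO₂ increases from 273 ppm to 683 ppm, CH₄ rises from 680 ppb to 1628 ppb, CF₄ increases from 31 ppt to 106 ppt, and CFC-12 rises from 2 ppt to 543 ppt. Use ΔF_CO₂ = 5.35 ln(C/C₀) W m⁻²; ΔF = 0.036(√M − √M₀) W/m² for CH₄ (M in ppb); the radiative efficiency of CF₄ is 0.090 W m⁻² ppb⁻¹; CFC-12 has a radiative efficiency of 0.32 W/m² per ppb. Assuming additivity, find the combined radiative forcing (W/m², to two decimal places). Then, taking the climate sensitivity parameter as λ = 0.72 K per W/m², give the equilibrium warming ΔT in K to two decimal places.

CO₂: 5.35 × ln(683/273) = 5.35 × ln(2.50183) = 5.35 × 0.91702 = 4.9061 W/m².
CH₄: 0.036 × (√1628 − √680) = 0.036 × (40.3485 − 26.0768) = 0.036 × 14.2717 = 0.5138 W/m².
CF₄: Δ = 106 − 31 = 75 ppt = 0.075 ppb; ΔF = 0.090 × 0.075 = 0.0068 W/m².
CFC-12: Δ = 543 − 2 = 541 ppt = 0.541 ppb; ΔF = 0.32 × 0.541 = 0.1731 W/m².
Total ΔF = 4.9061 + 0.5138 + 0.0068 + 0.1731 = 5.5998 W/m².
ΔT = λ ΔF = 0.72 × 5.60 = 4.0320 K.

ΔF = 5.60 W/m²; ΔT = 4.03 K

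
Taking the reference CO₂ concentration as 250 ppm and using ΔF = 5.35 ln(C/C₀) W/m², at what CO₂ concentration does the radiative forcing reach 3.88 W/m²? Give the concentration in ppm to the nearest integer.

C ≈ 516 ppm

Set 5.35 ln(C/250) = 3.88, so ln(C/250) = 3.88/5.35 = 0.72523.
Then C/250 = e^0.72523 = 2.06521, giving C = 250 × 2.06521 = 516.30 ppm.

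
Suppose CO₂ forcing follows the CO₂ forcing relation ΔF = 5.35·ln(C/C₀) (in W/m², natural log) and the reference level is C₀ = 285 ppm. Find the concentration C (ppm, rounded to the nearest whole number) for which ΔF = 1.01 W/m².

Set 5.35 ln(C/285) = 1.01, so ln(C/285) = 1.01/5.35 = 0.18879.
Then C/285 = e^0.18879 = 1.20779, giving C = 285 × 1.20779 = 344.22 ppm.

C ≈ 344 ppm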